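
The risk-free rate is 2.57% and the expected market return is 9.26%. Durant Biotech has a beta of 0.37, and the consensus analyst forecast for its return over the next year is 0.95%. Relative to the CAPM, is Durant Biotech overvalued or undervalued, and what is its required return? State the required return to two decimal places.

Overvalued; required return 5.05%

MRP = 9.26% − 2.57% = 6.69%
Required return = R_f + β·MRP = 2.57% + 0.37 × 6.69% = 5.05%
Forecast 0.95% < required 5.05% → the stock plots below the SML → overvalued.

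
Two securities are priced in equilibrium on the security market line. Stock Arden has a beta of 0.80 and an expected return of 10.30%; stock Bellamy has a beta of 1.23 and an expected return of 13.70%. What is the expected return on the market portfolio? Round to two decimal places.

Both satisfy E(R) = R_f + β·MRP, so the slope of the SML is
MRP = (13.70% − 10.30%) / (1.23 − 0.80) = 3.40% / 0.43 = 7.9070%
R_f = E(R_Arden) − β_Arden·MRP = 10.30% − 0.80 × 7.9070% = 3.9744%
E(R_m) = R_f + MRP = 3.9744% + 7.9070% = 11.88%

11.88%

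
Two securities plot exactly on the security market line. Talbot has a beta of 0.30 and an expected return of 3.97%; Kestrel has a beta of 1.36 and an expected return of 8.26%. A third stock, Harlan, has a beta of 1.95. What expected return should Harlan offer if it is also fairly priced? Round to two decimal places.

MRP (SML slope) = (8.26% − 3.97%) / (1.36 − 0.30) = 4.29% / 1.06 = 4.0472%
R_f (intercept) = 3.97% − 0.30 × 4.0472% = 2.7558%
E(R_Harlan) = R_f + β × MRP = 2.7558% + 1.95 × 4.0472% = 10.65%

10.65%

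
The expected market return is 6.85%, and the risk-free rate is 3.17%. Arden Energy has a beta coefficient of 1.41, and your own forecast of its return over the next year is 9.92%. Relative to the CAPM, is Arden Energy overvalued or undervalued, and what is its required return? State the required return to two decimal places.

MRP = 6.85% − 3.17% = 3.68%
Required return = R_f + β·MRP = 3.17% + 1.41 × 3.68% = 8.36%
Forecast 9.92% > required 8.36% → the stock plots above the SML → undervalued.

Undervalued; required return 8.36%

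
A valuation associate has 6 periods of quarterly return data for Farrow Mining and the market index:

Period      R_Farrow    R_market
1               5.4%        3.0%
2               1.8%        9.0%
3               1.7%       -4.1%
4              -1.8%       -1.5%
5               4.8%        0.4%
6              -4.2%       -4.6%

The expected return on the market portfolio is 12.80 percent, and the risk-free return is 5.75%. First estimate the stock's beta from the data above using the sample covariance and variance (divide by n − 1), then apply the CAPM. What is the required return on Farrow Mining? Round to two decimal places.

Mean R_i = (5.4 + 1.8 + 1.7 − 1.8 + 4.8 − 4.2) / 6 = 1.2833%
Mean R_m = (3.0 + 9.0 − 4.1 − 1.5 + 0.4 − 4.6) / 6 = 0.3667%
Σ(R_i − R̄_i)(R_m − R̄_m) = 46.5467  ⇒  Cov = 46.5467 / 5 = 9.3093
Σ(R_m − R̄_m)² = 129.5733  ⇒  Var(R_m) = 129.5733 / 5 = 25.9147
β = Cov / Var(R_m) = 9.3093 / 25.9147 = 0.3592
MRP = 12.80% − 5.75% = 7.05%
E(R) = R_f + β × MRP = 5.75% + 0.3592 × 7.05% = 8.28%

8.28%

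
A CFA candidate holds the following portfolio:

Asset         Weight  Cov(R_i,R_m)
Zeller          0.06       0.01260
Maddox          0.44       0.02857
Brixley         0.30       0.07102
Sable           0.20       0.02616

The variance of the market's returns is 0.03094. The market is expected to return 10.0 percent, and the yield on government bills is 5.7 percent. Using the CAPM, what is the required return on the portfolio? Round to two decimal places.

11.24%

β_Zeller = 0.01260 / 0.03094 = 0.4072
β_Maddox = 0.02857 / 0.03094 = 0.9234
β_Brixley = 0.07102 / 0.03094 = 2.2954
β_Sable = 0.02616 / 0.03094 = 0.8455
β_P = Σ w_i β_i = 0.06×0.4072 + 0.44×0.9234 + 0.30×2.2954 + 0.20×0.8455 = 1.2884
MRP = 10.0% − 5.7% = 4.30%
E(R_P) = R_f + β_P × MRP = 5.7% + 1.2884 × 4.3% = 11.24%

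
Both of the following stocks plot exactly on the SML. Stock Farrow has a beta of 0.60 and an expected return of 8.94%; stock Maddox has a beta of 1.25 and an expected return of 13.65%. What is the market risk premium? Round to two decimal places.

Both satisfy E(R) = R_f + β·MRP, so the slope of the SML is
MRP = (13.65% − 8.94%) / (1.25 − 0.60) = 4.71% / 0.65 = 7.2462%

7.25%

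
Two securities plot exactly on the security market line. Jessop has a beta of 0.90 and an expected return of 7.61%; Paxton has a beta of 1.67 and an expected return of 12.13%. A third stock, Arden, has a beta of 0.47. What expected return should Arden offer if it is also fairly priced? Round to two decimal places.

MRP (SML slope) = (12.13% − 7.61%) / (1.67 − 0.90) = 4.52% / 0.77 = 5.8701%
R_f (intercept) = 7.61% − 0.90 × 5.8701% = 2.3269%
E(R_Arden) = R_f + β × MRP = 2.3269% + 0.47 × 5.8701% = 5.09%

5.09%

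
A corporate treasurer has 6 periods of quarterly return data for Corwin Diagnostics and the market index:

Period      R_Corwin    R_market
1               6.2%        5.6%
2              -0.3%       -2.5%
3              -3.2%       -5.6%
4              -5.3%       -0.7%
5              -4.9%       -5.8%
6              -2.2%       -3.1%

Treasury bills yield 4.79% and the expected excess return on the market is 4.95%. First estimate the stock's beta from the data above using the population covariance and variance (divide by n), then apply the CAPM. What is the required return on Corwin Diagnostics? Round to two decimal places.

Mean R_i = (6.2 − 0.3 − 3.2 − 5.3 − 4.9 − 2.2) / 6 = -1.6167%
Mean R_m = (5.6 − 2.5 − 5.6 − 0.7 − 5.8 − 3.1) / 6 = -2.0167%
Σ(R_i − R̄_i)(R_m − R̄_m) = 72.7783  ⇒  Cov = 72.7783 / 6 = 12.1297
Σ(R_m − R̄_m)² = 88.3083  ⇒  Var(R_m) = 88.3083 / 6 = 14.7181
β = Cov / Var(R_m) = 12.1297 / 14.7181 = 0.8241
E(R) = R_f + β × MRP = 4.79% + 0.8241 × 4.95% = 8.87%

8.87%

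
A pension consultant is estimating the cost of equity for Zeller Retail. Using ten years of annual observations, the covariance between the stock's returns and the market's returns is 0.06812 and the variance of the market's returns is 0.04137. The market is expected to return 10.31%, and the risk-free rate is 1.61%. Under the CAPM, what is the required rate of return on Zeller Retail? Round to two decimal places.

β = Cov(R_i, R_m) / Var(R_m) = 0.06812 / 0.04137 = 1.6466
MRP = 10.31% − 1.61% = 8.70%
E(R) = R_f + β × MRP = 1.61% + 1.6466 × 8.70% = 15.94%

15.94%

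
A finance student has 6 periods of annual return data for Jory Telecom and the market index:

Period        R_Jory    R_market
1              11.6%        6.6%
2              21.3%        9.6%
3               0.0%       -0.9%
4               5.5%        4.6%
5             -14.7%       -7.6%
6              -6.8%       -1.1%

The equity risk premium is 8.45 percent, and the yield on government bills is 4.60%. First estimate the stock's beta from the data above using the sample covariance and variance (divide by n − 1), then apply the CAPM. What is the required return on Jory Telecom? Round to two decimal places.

Mean R_i = (11.6 + 21.3 + 0.0 + 5.5 − 14.7 − 6.8) / 6 = 2.8167%
Mean R_m = (6.6 + 9.6 − 0.9 + 4.6 − 7.6 − 1.1) / 6 = 1.8667%
Σ(R_i − R̄_i)(R_m − R̄_m) = 393.9933  ⇒  Cov = 393.9933 / 5 = 78.7987
Σ(R_m − R̄_m)² = 195.7533  ⇒  Var(R_m) = 195.7533 / 5 = 39.1507
β = Cov / Var(R_m) = 78.7987 / 39.1507 = 2.0127
E(R) = R_f + β × MRP = 4.60% + 2.0127 × 8.45% = 21.61%

21.61%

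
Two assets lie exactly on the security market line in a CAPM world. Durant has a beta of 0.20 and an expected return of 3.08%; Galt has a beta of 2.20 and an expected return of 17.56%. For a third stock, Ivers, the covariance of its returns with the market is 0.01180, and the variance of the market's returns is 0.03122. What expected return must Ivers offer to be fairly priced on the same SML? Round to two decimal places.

MRP = (17.56% − 3.08%) / (2.20 − 0.20) = 7.2400%
R_f = 3.08% − 0.20 × 7.2400% = 1.6320%
β_Ivers = Cov / Var(R_m) = 0.01180 / 0.03122 = 0.3780
E(R_Ivers) = R_f + β × MRP = 1.6320% + 0.3780 × 7.2400% = 4.37%

4.37%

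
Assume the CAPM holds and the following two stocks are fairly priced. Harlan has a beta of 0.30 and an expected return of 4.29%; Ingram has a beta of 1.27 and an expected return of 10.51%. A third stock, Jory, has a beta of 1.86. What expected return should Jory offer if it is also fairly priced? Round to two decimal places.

14.29%

MRP (SML slope) = (10.51% − 4.29%) / (1.27 − 0.30) = 6.22% / 0.97 = 6.4124%
R_f (intercept) = 4.29% − 0.30 × 6.4124% = 2.3663%
E(R_Jory) = R_f + β × MRP = 2.3663% + 1.86 × 6.4124% = 14.29%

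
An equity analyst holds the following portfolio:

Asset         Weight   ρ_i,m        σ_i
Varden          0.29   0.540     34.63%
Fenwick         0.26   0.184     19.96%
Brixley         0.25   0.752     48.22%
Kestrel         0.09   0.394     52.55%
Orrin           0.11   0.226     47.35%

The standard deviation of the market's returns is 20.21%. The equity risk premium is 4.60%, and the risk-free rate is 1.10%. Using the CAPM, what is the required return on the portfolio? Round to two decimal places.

β_Varden = 0.540 × 34.63% / 20.21% = 0.9253
β_Fenwick = 0.184 × 19.96% / 20.21% = 0.1817
β_Brixley = 0.752 × 48.22% / 20.21% = 1.7942
β_Kestrel = 0.394 × 52.55% / 20.21% = 1.0245
β_Orrin = 0.226 × 47.35% / 20.21% = 0.5295
β_P = Σ w_i β_i = 0.29×0.9253 + 0.26×0.1817 + 0.25×1.7942 + 0.09×1.0245 + 0.11×0.5295 = 0.9146
E(R_P) = R_f + β_P × MRP = 1.10% + 0.9146 × 4.60% = 5.31%

5.31%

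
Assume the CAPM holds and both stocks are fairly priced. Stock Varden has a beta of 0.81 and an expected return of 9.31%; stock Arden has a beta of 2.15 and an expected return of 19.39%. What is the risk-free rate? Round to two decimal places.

Both satisfy E(R) = R_f + β·MRP, so the slope of the SML is
MRP = (19.39% − 9.31%) / (2.15 − 0.81) = 10.08% / 1.34 = 7.5224%
R_f = E(R_Varden) − β_Varden·MRP = 9.31% − 0.81 × 7.5224% = 3.2169%

3.22%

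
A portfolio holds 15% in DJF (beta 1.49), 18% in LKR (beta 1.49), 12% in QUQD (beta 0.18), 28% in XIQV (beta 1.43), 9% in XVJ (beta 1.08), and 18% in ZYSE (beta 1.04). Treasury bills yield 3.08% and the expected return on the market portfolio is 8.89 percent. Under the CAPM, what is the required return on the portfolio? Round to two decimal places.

10.04%

β_P = Σ w_i β_i = 0.15×1.49 + 0.18×1.49 + 0.12×0.18 + 0.28×1.43 + 0.09×1.08 + 0.18×1.04 = 1.1981
MRP = 8.89% − 3.08% = 5.81%
E(R_P) = R_f + β_P × MRP = 3.08% + 1.1981 × 5.81% = 10.04%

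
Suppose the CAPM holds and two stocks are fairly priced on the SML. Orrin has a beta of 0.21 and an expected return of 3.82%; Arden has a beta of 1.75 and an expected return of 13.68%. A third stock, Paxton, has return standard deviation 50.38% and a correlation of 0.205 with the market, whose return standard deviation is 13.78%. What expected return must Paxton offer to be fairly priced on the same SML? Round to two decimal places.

MRP = (13.68% − 3.82%) / (1.75 − 0.21) = 6.4026%
R_f = 3.82% − 0.21 × 6.4026% = 2.4755%
β_Paxton = ρ·σ_i/σ_m = 0.205 × 50.38 / 13.78 = 0.7495
E(R_Paxton) = R_f + β × MRP = 2.4755% + 0.7495 × 6.4026% = 7.27%

7.27%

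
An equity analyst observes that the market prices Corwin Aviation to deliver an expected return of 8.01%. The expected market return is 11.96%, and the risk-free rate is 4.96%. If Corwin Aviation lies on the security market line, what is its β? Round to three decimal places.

0.436

MRP = 11.96% − 4.96% = 7.00%
β = (E(R) − R_f) / MRP = (8.01% − 4.96%) / 7.00% = 3.05% / 7.00% = 0.436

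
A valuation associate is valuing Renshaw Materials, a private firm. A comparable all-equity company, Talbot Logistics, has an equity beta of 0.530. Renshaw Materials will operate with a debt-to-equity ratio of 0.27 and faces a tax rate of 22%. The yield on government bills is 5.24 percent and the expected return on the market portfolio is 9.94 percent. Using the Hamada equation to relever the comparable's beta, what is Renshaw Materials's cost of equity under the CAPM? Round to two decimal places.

8.26%

β_L = β_U × [1 + (1 − t)(D/E)] = 0.530 × [1 + (1 − 0.22) × 0.27]
    = 0.530 × [1 + 0.78 × 0.27] = 0.530 × 1.2106 = 0.6416
MRP = 9.94% − 5.24% = 4.70%
E(R) = R_f + β_L × MRP = 5.24% + 0.6416 × 4.70% = 8.26%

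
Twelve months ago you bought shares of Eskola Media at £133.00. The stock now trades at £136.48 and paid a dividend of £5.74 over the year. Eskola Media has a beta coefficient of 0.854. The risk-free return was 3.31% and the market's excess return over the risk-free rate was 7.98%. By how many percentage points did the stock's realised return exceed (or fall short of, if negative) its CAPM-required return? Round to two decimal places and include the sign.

Realised HPR = (P1 + D1 − P0) / P0 = (136.48 + 5.74 − 133.00) / 133.00 = 9.22 / 133.00 = 6.9323%
CAPM required = R_f + β·MRP = 3.31% + 0.854 × 7.98% = 10.12492%
α = realised − required = 6.9323% − 10.12492% = -3.19%

-3.19%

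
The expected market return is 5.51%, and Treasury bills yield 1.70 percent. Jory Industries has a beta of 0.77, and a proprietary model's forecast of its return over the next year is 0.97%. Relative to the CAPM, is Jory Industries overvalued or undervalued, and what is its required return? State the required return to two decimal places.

MRP = 5.51% − 1.70% = 3.81%
Required return = R_f + β·MRP = 1.70% + 0.77 × 3.81% = 4.63%
Forecast 0.97% < required 4.63% → the stock plots below the SML → overvalued.

Overvalued; required return 4.63%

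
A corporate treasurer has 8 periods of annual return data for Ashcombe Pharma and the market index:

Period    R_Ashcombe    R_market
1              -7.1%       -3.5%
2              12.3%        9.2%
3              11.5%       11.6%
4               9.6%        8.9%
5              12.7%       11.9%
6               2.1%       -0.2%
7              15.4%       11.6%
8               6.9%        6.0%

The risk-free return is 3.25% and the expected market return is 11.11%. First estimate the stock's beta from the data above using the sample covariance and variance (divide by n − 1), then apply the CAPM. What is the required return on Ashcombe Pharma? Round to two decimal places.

Mean R_i = (-7.1 + 12.3 + 11.5 + 9.6 + 12.7 + 2.1 + 15.4 + 6.9) / 8 = 7.9250%
Mean R_m = (-3.5 + 9.2 + 11.6 + 8.9 + 11.9 − 0.2 + 11.6 + 6.0) / 8 = 6.9375%
Σ(R_i − R̄_i)(R_m − R̄_m) = 287.7625  ⇒  Cov = 287.7625 / 7 = 41.1089
Σ(R_m − R̄_m)² = 237.8388  ⇒  Var(R_m) = 237.8388 / 7 = 33.9770
β = Cov / Var(R_m) = 41.1089 / 33.9770 = 1.2099
MRP = 11.11% − 3.25% = 7.86%
E(R) = R_f + β × MRP = 3.25% + 1.2099 × 7.86% = 12.76%

12.76%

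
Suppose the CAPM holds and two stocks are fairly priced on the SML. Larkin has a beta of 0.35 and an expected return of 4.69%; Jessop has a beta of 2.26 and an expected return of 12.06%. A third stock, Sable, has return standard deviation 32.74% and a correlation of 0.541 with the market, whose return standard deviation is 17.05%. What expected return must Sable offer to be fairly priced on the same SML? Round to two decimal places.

MRP = (12.06% − 4.69%) / (2.26 − 0.35) = 3.8586%
R_f = 4.69% − 0.35 × 3.8586% = 3.3395%
β_Sable = ρ·σ_i/σ_m = 0.541 × 32.74 / 17.05 = 1.0388
E(R_Sable) = R_f + β × MRP = 3.3395% + 1.0388 × 3.8586% = 7.35%

7.35%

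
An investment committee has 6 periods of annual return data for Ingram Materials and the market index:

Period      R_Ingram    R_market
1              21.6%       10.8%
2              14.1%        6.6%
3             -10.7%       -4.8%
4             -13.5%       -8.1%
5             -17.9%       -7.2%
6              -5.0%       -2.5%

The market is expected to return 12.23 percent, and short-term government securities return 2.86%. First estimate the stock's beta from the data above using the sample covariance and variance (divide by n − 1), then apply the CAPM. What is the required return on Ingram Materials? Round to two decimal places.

Mean R_i = (21.6 + 14.1 − 10.7 − 13.5 − 17.9 − 5.0) / 6 = -1.9000%
Mean R_m = (10.8 + 6.6 − 4.8 − 8.1 − 7.2 − 2.5) / 6 = -0.8667%
Σ(R_i − R̄_i)(R_m − R̄_m) = 618.5500  ⇒  Cov = 618.5500 / 5 = 123.7100
Σ(R_m − R̄_m)² = 302.4333  ⇒  Var(R_m) = 302.4333 / 5 = 60.4867
β = Cov / Var(R_m) = 123.7100 / 60.4867 = 2.0452
MRP = 12.23% − 2.86% = 9.37%
E(R) = R_f + β × MRP = 2.86% + 2.0452 × 9.37% = 22.02%

22.02%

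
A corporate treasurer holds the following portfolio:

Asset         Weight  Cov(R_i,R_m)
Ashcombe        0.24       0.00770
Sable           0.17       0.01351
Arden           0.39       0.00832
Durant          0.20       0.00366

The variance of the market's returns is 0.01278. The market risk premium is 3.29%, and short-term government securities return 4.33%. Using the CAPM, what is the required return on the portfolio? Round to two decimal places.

6.42%

β_Ashcombe = 0.00770 / 0.01278 = 0.6025
β_Sable = 0.01351 / 0.01278 = 1.0571
β_Arden = 0.00832 / 0.01278 = 0.6510
β_Durant = 0.00366 / 0.01278 = 0.2864
β_P = Σ w_i β_i = 0.24×0.6025 + 0.17×1.0571 + 0.39×0.6510 + 0.20×0.2864 = 0.6355
E(R_P) = R_f + β_P × MRP = 4.33% + 0.6355 × 3.29% = 6.42%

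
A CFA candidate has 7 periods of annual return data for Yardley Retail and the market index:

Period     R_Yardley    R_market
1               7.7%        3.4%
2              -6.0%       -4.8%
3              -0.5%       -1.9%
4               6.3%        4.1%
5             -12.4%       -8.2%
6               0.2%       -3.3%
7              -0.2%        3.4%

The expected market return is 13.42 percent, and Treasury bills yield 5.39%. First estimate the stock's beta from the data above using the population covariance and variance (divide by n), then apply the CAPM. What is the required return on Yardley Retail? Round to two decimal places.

Mean R_i = (7.7 − 6.0 − 0.5 + 6.3 − 12.4 + 0.2 − 0.2) / 7 = -0.7000%
Mean R_m = (3.4 − 4.8 − 1.9 + 4.1 − 8.2 − 3.3 + 3.4) / 7 = -1.0429%
Σ(R_i − R̄_i)(R_m − R̄_m) = 176.9900  ⇒  Cov = 176.9900 / 7 = 25.2843
Σ(R_m − R̄_m)² = 137.0971  ⇒  Var(R_m) = 137.0971 / 7 = 19.5853
β = Cov / Var(R_m) = 25.2843 / 19.5853 = 1.2910
MRP = 13.42% − 5.39% = 8.03%
E(R) = R_f + β × MRP = 5.39% + 1.2910 × 8.03% = 15.76%

15.76%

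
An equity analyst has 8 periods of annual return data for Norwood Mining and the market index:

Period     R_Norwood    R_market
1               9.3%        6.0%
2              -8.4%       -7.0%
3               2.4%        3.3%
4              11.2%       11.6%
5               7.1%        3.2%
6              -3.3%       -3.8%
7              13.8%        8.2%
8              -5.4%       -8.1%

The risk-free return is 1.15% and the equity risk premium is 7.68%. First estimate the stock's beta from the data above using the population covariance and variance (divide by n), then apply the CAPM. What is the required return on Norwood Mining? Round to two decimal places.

9.55%

Mean R_i = (9.3 − 8.4 + 2.4 + 11.2 + 7.1 − 3.3 + 13.8 − 5.4) / 8 = 3.3375%
Mean R_m = (6.0 − 7.0 + 3.3 + 11.6 + 3.2 − 3.8 + 8.2 − 8.1) / 8 = 1.6750%
Σ(R_i − R̄_i)(R_m − R̄_m) = 399.8775  ⇒  Cov = 399.8775 / 8 = 49.9847
Σ(R_m − R̄_m)² = 365.5350  ⇒  Var(R_m) = 365.5350 / 8 = 45.6919
β = Cov / Var(R_m) = 49.9847 / 45.6919 = 1.0940
E(R) = R_f + β × MRP = 1.15% + 1.0940 × 7.68% = 9.55%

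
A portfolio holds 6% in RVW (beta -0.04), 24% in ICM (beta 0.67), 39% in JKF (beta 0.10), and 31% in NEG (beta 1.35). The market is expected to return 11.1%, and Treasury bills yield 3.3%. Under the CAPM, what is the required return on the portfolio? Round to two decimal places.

8.10%

β_P = Σ w_i β_i = 0.06×-0.04 + 0.24×0.67 + 0.39×0.10 + 0.31×1.35 = 0.6159
MRP = 11.1% − 3.3% = 7.80%
E(R_P) = R_f + β_P × MRP = 3.3% + 0.6159 × 7.8% = 8.10%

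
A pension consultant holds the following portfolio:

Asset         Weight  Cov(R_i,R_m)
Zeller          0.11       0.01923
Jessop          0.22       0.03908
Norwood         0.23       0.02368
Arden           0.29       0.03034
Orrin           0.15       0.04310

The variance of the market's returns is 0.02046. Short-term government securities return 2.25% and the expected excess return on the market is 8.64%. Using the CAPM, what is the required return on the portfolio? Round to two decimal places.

15.52%

β_Zeller = 0.01923 / 0.02046 = 0.9399
β_Jessop = 0.03908 / 0.02046 = 1.9101
β_Norwood = 0.02368 / 0.02046 = 1.1574
β_Arden = 0.03034 / 0.02046 = 1.4829
β_Orrin = 0.04310 / 0.02046 = 2.1065
β_P = Σ w_i β_i = 0.11×0.9399 + 0.22×1.9101 + 0.23×1.1574 + 0.29×1.4829 + 0.15×2.1065 = 1.5358
E(R_P) = R_f + β_P × MRP = 2.25% + 1.5358 × 8.64% = 15.52%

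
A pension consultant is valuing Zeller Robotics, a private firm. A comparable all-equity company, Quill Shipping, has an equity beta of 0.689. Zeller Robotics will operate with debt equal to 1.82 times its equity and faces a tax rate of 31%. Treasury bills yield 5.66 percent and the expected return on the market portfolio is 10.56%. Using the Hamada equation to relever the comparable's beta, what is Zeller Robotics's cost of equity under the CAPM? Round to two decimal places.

β_L = β_U × [1 + (1 − t)(D/E)] = 0.689 × [1 + (1 − 0.31) × 1.82]
    = 0.689 × [1 + 0.69 × 1.82] = 0.689 × 2.2558 = 1.5542
MRP = 10.56% − 5.66% = 4.90%
E(R) = R_f + β_L × MRP = 5.66% + 1.5542 × 4.90% = 13.28%

13.28%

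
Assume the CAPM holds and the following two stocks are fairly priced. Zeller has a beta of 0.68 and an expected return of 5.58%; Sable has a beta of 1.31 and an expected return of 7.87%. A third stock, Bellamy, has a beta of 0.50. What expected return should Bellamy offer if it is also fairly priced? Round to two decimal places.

MRP (SML slope) = (7.87% − 5.58%) / (1.31 − 0.68) = 2.29% / 0.63 = 3.6349%
R_f (intercept) = 5.58% − 0.68 × 3.6349% = 3.1083%
E(R_Bellamy) = R_f + β × MRP = 3.1083% + 0.50 × 3.6349% = 4.93%

4.93%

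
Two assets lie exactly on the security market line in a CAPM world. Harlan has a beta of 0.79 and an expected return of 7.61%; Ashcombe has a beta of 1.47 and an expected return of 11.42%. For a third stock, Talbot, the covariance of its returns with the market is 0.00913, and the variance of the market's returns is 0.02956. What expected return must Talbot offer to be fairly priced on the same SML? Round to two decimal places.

MRP = (11.42% − 7.61%) / (1.47 − 0.79) = 5.6029%
R_f = 7.61% − 0.79 × 5.6029% = 3.1837%
β_Talbot = Cov / Var(R_m) = 0.00913 / 0.02956 = 0.3089
E(R_Talbot) = R_f + β × MRP = 3.1837% + 0.3089 × 5.6029% = 4.91%

4.91%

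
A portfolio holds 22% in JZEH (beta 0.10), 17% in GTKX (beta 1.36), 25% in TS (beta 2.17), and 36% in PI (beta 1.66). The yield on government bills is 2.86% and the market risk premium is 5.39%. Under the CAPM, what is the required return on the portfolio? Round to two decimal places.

β_P = Σ w_i β_i = 0.22×0.10 + 0.17×1.36 + 0.25×2.17 + 0.36×1.66 = 1.3933
E(R_P) = R_f + β_P × MRP = 2.86% + 1.3933 × 5.39% = 10.37%

10.37%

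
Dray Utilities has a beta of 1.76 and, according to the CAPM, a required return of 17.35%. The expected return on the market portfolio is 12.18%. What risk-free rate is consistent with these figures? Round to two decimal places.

E(R) = R_f + β(E(R_m) − R_f) = R_f(1 − β) + β·E(R_m)
17.35% = R_f × (1 − 1.76) + 1.76 × 12.18%
17.35% = R_f × -0.76 + 21.4368%
R_f = (17.35% − 21.4368%) / -0.76 = 5.38%

5.38%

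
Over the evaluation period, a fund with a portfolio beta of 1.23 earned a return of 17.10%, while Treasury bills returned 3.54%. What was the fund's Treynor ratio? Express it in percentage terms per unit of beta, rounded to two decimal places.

11.02%

Treynor = (R_P − R_f) / β_P = (17.10% − 3.54%) / 1.2300 = 13.56% / 1.2300 = 11.02%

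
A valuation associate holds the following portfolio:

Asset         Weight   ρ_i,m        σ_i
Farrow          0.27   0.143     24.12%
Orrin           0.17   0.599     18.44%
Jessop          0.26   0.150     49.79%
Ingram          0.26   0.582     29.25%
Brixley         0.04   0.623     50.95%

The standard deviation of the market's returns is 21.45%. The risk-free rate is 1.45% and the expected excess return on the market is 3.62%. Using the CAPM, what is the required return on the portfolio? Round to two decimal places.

3.21%

β_Farrow = 0.143 × 24.12% / 21.45% = 0.1608
β_Orrin = 0.599 × 18.44% / 21.45% = 0.5149
β_Jessop = 0.150 × 49.79% / 21.45% = 0.3482
β_Ingram = 0.582 × 29.25% / 21.45% = 0.7936
β_Brixley = 0.623 × 50.95% / 21.45% = 1.4798
β_P = Σ w_i β_i = 0.27×0.1608 + 0.17×0.5149 + 0.26×0.3482 + 0.26×0.7936 + 0.04×1.4798 = 0.4870
E(R_P) = R_f + β_P × MRP = 1.45% + 0.4870 × 3.62% = 3.21%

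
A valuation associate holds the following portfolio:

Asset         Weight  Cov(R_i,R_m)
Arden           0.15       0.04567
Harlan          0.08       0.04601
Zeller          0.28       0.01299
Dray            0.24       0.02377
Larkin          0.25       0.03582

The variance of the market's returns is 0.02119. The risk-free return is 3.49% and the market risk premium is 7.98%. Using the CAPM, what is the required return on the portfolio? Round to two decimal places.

14.35%

β_Arden = 0.04567 / 0.02119 = 2.1553
β_Harlan = 0.04601 / 0.02119 = 2.1713
β_Zeller = 0.01299 / 0.02119 = 0.6130
β_Dray = 0.02377 / 0.02119 = 1.1218
β_Larkin = 0.03582 / 0.02119 = 1.6904
β_P = Σ w_i β_i = 0.15×2.1553 + 0.08×2.1713 + 0.28×0.6130 + 0.24×1.1218 + 0.25×1.6904 = 1.3605
E(R_P) = R_f + β_P × MRP = 3.49% + 1.3605 × 7.98% = 14.35%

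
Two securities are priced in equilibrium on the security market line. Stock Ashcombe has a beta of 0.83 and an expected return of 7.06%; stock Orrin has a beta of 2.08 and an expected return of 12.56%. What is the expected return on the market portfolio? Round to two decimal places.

7.81%

Both satisfy E(R) = R_f + β·MRP, so the slope of the SML is
MRP = (12.56% − 7.06%) / (2.08 − 0.83) = 5.50% / 1.25 = 4.4000%
R_f = E(R_Ashcombe) − β_Ashcombe·MRP = 7.06% − 0.83 × 4.4000% = 3.4080%
E(R_m) = R_f + MRP = 3.4080% + 4.4000% = 7.81%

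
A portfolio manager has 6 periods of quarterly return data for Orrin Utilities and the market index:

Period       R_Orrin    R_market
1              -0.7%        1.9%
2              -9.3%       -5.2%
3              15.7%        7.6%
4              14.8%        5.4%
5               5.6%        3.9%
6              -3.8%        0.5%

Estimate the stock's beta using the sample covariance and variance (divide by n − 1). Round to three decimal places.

2.140

Mean R_i = (-0.7 − 9.3 + 15.7 + 14.8 + 5.6 − 3.8) / 6 = 3.7167%
Mean R_m = (1.9 − 5.2 + 7.6 + 5.4 + 3.9 + 0.5) / 6 = 2.3500%
Σ(R_i − R̄_i)(R_m − R̄_m) = 213.8050  ⇒  Cov = 213.8050 / 5 = 42.7610
Σ(R_m − R̄_m)² = 99.8950  ⇒  Var(R_m) = 99.8950 / 5 = 19.9790
β = Cov / Var(R_m) = 42.7610 / 19.9790 = 2.1403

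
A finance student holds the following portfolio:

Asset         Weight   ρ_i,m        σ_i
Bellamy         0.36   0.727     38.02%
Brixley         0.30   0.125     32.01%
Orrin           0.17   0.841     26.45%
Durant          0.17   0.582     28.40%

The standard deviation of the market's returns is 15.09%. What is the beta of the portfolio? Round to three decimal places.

β_Bellamy = 0.727 × 38.02% / 15.09% = 1.8317
β_Brixley = 0.125 × 32.01% / 15.09% = 0.2652
β_Orrin = 0.841 × 26.45% / 15.09% = 1.4741
β_Durant = 0.582 × 28.40% / 15.09% = 1.0953
β_P = Σ w_i β_i = 0.36×1.8317 + 0.30×0.2652 + 0.17×1.4741 + 0.17×1.0953 = 1.1758

1.176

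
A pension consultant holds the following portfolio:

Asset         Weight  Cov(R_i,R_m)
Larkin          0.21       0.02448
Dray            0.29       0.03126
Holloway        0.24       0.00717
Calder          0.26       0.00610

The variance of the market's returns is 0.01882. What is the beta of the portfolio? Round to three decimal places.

0.931

β_Larkin = 0.02448 / 0.01882 = 1.3007
β_Dray = 0.03126 / 0.01882 = 1.6610
β_Holloway = 0.00717 / 0.01882 = 0.3810
β_Calder = 0.00610 / 0.01882 = 0.3241
β_P = Σ w_i β_i = 0.21×1.3007 + 0.29×1.6610 + 0.24×0.3810 + 0.26×0.3241 = 0.9305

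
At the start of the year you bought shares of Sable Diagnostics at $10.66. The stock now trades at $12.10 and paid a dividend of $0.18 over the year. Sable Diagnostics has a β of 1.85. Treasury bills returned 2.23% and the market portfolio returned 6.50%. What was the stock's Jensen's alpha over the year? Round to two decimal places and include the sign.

+5.07%

Realised HPR = (P1 + D1 − P0) / P0 = (12.10 + 0.18 − 10.66) / 10.66 = 1.62 / 10.66 = 15.1970%
MRP = 6.50% − 2.23% = 4.27%
CAPM required = R_f + β·MRP = 2.23% + 1.85 × 4.27% = 10.1295%
α = realised − required = 15.1970% − 10.1295% = +5.07%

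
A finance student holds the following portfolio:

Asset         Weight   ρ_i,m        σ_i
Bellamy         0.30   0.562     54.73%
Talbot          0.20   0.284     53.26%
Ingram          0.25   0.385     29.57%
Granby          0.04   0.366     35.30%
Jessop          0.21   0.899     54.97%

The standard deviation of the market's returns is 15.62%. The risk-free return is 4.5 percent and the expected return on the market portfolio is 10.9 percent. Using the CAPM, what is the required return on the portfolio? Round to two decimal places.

β_Bellamy = 0.562 × 54.73% / 15.62% = 1.9692
β_Talbot = 0.284 × 53.26% / 15.62% = 0.9684
β_Ingram = 0.385 × 29.57% / 15.62% = 0.7288
β_Granby = 0.366 × 35.30% / 15.62% = 0.8271
β_Jessop = 0.899 × 54.97% / 15.62% = 3.1638
β_P = Σ w_i β_i = 0.30×1.9692 + 0.20×0.9684 + 0.25×0.7288 + 0.04×0.8271 + 0.21×3.1638 = 1.6641
MRP = 10.9% − 4.5% = 6.40%
E(R_P) = R_f + β_P × MRP = 4.5% + 1.6641 × 6.4% = 15.15%

15.15%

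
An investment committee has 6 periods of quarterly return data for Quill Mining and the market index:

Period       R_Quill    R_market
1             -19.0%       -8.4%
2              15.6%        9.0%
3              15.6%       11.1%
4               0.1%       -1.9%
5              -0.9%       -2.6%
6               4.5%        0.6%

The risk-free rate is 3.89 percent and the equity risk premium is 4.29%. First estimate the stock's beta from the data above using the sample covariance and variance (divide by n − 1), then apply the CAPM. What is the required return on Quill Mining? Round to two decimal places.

Mean R_i = (-19.0 + 15.6 + 15.6 + 0.1 − 0.9 + 4.5) / 6 = 2.6500%
Mean R_m = (-8.4 + 9.0 + 11.1 − 1.9 − 2.6 + 0.6) / 6 = 1.3000%
Σ(R_i − R̄_i)(R_m − R̄_m) = 457.3400  ⇒  Cov = 457.3400 / 5 = 91.4680
Σ(R_m − R̄_m)² = 275.3600  ⇒  Var(R_m) = 275.3600 / 5 = 55.0720
β = Cov / Var(R_m) = 91.4680 / 55.0720 = 1.6609
E(R) = R_f + β × MRP = 3.89% + 1.6609 × 4.29% = 11.02%

11.02%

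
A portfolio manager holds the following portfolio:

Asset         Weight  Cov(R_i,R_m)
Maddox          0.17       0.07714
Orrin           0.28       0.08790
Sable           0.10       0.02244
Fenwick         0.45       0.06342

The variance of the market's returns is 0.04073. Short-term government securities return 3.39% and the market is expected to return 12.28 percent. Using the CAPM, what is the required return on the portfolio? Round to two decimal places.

β_Maddox = 0.07714 / 0.04073 = 1.8939
β_Orrin = 0.08790 / 0.04073 = 2.1581
β_Sable = 0.02244 / 0.04073 = 0.5509
β_Fenwick = 0.06342 / 0.04073 = 1.5571
β_P = Σ w_i β_i = 0.17×1.8939 + 0.28×2.1581 + 0.10×0.5509 + 0.45×1.5571 = 1.6820
MRP = 12.28% − 3.39% = 8.89%
E(R_P) = R_f + β_P × MRP = 3.39% + 1.6820 × 8.89% = 18.34%

18.34%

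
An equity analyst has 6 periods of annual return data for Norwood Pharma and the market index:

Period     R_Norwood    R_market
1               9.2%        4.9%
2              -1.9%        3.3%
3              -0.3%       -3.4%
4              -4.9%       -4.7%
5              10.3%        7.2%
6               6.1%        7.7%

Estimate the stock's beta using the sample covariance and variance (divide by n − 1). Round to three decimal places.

0.969

Mean R_i = (9.2 − 1.9 − 0.3 − 4.9 + 10.3 + 6.1) / 6 = 3.0833%
Mean R_m = (4.9 + 3.3 − 3.4 − 4.7 + 7.2 + 7.7) / 6 = 2.5000%
Σ(R_i − R̄_i)(R_m − R̄_m) = 137.7400  ⇒  Cov = 137.7400 / 5 = 27.5480
Σ(R_m − R̄_m)² = 142.1800  ⇒  Var(R_m) = 142.1800 / 5 = 28.4360
β = Cov / Var(R_m) = 27.5480 / 28.4360 = 0.9688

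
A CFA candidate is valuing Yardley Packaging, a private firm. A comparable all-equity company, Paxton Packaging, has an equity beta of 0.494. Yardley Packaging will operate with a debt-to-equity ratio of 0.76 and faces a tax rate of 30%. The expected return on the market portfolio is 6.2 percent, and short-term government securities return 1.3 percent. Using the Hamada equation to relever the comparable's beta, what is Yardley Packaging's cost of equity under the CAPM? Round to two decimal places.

5.01%

β_L = β_U × [1 + (1 − t)(D/E)] = 0.494 × [1 + (1 − 0.30) × 0.76]
    = 0.494 × [1 + 0.70 × 0.76] = 0.494 × 1.5320 = 0.7568
MRP = 6.2% − 1.3% = 4.90%
E(R) = R_f + β_L × MRP = 1.3% + 0.7568 × 4.9% = 5.01%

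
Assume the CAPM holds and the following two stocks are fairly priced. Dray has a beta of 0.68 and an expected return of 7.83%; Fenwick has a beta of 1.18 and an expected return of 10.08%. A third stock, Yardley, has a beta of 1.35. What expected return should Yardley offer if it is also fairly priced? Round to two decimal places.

10.85%

MRP (SML slope) = (10.08% − 7.83%) / (1.18 − 0.68) = 2.25% / 0.50 = 4.5000%
R_f (intercept) = 7.83% − 0.68 × 4.5000% = 4.7700%
E(R_Yardley) = R_f + β × MRP = 4.7700% + 1.35 × 4.5000% = 10.85%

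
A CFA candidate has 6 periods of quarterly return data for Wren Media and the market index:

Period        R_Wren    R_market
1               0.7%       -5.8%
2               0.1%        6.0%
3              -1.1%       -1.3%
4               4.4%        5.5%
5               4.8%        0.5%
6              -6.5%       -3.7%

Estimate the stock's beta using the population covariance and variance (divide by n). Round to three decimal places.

Mean R_i = (0.7 + 0.1 − 1.1 + 4.4 + 4.8 − 6.5) / 6 = 0.4000%
Mean R_m = (-5.8 + 6.0 − 1.3 + 5.5 + 0.5 − 3.7) / 6 = 0.2000%
Σ(R_i − R̄_i)(R_m − R̄_m) = 48.1400  ⇒  Cov = 48.1400 / 6 = 8.0233
Σ(R_m − R̄_m)² = 115.2800  ⇒  Var(R_m) = 115.2800 / 6 = 19.2133
β = Cov / Var(R_m) = 8.0233 / 19.2133 = 0.4176

0.418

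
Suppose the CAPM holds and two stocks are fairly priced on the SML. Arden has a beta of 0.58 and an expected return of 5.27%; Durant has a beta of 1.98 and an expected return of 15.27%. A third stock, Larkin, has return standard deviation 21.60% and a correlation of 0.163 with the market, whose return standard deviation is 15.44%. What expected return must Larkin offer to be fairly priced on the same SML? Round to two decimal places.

2.76%

MRP = (15.27% − 5.27%) / (1.98 − 0.58) = 7.1429%
R_f = 5.27% − 0.58 × 7.1429% = 1.1271%
β_Larkin = ρ·σ_i/σ_m = 0.163 × 21.60 / 15.44 = 0.2280
E(R_Larkin) = R_f + β × MRP = 1.1271% + 0.2280 × 7.1429% = 2.76%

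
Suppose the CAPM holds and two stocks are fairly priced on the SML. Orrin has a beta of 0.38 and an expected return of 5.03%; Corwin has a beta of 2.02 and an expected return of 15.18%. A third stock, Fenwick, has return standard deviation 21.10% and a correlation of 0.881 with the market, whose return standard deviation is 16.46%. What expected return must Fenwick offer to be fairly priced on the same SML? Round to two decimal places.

MRP = (15.18% − 5.03%) / (2.02 − 0.38) = 6.1890%
R_f = 5.03% − 0.38 × 6.1890% = 2.6782%
β_Fenwick = ρ·σ_i/σ_m = 0.881 × 21.10 / 16.46 = 1.1293
E(R_Fenwick) = R_f + β × MRP = 2.6782% + 1.1293 × 6.1890% = 9.67%

9.67%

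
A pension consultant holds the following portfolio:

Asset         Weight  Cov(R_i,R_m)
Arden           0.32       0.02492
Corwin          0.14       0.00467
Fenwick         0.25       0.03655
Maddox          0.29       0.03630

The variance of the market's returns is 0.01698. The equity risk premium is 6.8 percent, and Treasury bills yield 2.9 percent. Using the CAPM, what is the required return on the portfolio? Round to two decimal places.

β_Arden = 0.02492 / 0.01698 = 1.4676
β_Corwin = 0.00467 / 0.01698 = 0.2750
β_Fenwick = 0.03655 / 0.01698 = 2.1525
β_Maddox = 0.03630 / 0.01698 = 2.1378
β_P = Σ w_i β_i = 0.32×1.4676 + 0.14×0.2750 + 0.25×2.1525 + 0.29×2.1378 = 1.6662
E(R_P) = R_f + β_P × MRP = 2.9% + 1.6662 × 6.8% = 14.23%

14.23%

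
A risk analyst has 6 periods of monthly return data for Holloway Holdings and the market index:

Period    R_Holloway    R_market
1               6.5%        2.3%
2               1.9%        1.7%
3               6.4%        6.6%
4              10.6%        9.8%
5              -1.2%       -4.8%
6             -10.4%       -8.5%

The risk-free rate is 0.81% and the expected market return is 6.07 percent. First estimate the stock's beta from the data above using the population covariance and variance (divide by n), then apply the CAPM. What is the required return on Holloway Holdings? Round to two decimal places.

6.24%

Mean R_i = (6.5 + 1.9 + 6.4 + 10.6 − 1.2 − 10.4) / 6 = 2.3000%
Mean R_m = (2.3 + 1.7 + 6.6 + 9.8 − 4.8 − 8.5) / 6 = 1.1833%
Σ(R_i − R̄_i)(R_m − R̄_m) = 242.1300  ⇒  Cov = 242.1300 / 6 = 40.3550
Σ(R_m − R̄_m)² = 234.6683  ⇒  Var(R_m) = 234.6683 / 6 = 39.1114
β = Cov / Var(R_m) = 40.3550 / 39.1114 = 1.0318
MRP = 6.07% − 0.81% = 5.26%
E(R) = R_f + β × MRP = 0.81% + 1.0318 × 5.26% = 6.24%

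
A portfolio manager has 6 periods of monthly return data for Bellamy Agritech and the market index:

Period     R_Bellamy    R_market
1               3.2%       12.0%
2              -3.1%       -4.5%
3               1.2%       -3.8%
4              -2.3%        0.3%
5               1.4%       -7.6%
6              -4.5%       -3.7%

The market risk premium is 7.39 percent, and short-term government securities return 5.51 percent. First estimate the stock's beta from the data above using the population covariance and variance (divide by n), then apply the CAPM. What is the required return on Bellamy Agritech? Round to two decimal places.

Mean R_i = (3.2 − 3.1 + 1.2 − 2.3 + 1.4 − 4.5) / 6 = -0.6833%
Mean R_m = (12.0 − 4.5 − 3.8 + 0.3 − 7.6 − 3.7) / 6 = -1.2167%
Σ(R_i − R̄_i)(R_m − R̄_m) = 48.1217  ⇒  Cov = 48.1217 / 6 = 8.0203
Σ(R_m − R̄_m)² = 241.3483  ⇒  Var(R_m) = 241.3483 / 6 = 40.2247
β = Cov / Var(R_m) = 8.0203 / 40.2247 = 0.1994
E(R) = R_f + β × MRP = 5.51% + 0.1994 × 7.39% = 6.98%

6.98%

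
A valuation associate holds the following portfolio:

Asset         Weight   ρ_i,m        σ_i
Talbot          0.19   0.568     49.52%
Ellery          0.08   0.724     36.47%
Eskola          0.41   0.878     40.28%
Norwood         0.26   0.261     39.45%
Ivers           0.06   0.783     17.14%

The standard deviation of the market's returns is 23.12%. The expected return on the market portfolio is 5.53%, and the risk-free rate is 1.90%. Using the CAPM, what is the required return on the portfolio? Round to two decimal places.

5.89%

β_Talbot = 0.568 × 49.52% / 23.12% = 1.2166
β_Ellery = 0.724 × 36.47% / 23.12% = 1.1421
β_Eskola = 0.878 × 40.28% / 23.12% = 1.5297
β_Norwood = 0.261 × 39.45% / 23.12% = 0.4453
β_Ivers = 0.783 × 17.14% / 23.12% = 0.5805
β_P = Σ w_i β_i = 0.19×1.2166 + 0.08×1.1421 + 0.41×1.5297 + 0.26×0.4453 + 0.06×0.5805 = 1.1003
MRP = 5.53% − 1.90% = 3.63%
E(R_P) = R_f + β_P × MRP = 1.90% + 1.1003 × 3.63% = 5.89%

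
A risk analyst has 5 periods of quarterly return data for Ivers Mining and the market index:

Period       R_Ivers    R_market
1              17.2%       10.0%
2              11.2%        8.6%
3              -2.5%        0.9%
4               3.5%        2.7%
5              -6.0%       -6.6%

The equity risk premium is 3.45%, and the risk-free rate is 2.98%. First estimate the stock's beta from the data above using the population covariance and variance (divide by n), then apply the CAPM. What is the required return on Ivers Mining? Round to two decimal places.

7.70%

Mean R_i = (17.2 + 11.2 − 2.5 + 3.5 − 6.0) / 5 = 4.6800%
Mean R_m = (10.0 + 8.6 + 0.9 + 2.7 − 6.6) / 5 = 3.1200%
Σ(R_i − R̄_i)(R_m − R̄_m) = 242.1120  ⇒  Cov = 242.1120 / 5 = 48.4224
Σ(R_m − R̄_m)² = 176.9480  ⇒  Var(R_m) = 176.9480 / 5 = 35.3896
β = Cov / Var(R_m) = 48.4224 / 35.3896 = 1.3683
E(R) = R_f + β × MRP = 2.98% + 1.3683 × 3.45% = 7.70%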